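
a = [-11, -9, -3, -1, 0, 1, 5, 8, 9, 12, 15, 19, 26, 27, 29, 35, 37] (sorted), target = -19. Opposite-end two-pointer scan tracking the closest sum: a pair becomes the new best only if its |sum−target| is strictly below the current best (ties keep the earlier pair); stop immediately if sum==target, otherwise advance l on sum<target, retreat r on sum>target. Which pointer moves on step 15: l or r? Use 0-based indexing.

r

[0,16] -11+37=26 d=45 * → r--
[0,15] -11+35=24 d=43 * → r--
[0,14] -11+29=18 d=37 * → r--
[0,13] -11+27=16 d=35 * → r--
[0,12] -11+26=15 d=34 * → r--
[0,11] -11+19=8 d=27 * → r--
[0,10] -11+15=4 d=23 * → r--
[0,9] -11+12=1 d=20 * → r--
[0,8] -11+9=-2 d=17 * → r--
[0,7] -11+8=-3 d=16 * → r--
[0,6] -11+5=-6 d=13 * → r--
[0,5] -11+1=-10 d=9 * → r--
[0,4] -11+0=-11 d=8 * → r--
[0,3] -11+-1=-12 d=7 * → r--
[0,2] -11+-3=-14 d=5 * → r--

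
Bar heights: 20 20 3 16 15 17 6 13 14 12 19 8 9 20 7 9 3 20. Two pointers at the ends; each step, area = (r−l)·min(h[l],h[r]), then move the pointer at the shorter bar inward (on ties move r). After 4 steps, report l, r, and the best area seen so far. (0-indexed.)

l=0 r=17: min(20,20)*17=340 best=340 *, r--
l=0 r=16: min(20,3)*16=48 best=340, r--
l=0 r=15: min(20,9)*15=135 best=340, r--
l=0 r=14: min(20,7)*14=98 best=340, r--

l=0, r=13, best area=340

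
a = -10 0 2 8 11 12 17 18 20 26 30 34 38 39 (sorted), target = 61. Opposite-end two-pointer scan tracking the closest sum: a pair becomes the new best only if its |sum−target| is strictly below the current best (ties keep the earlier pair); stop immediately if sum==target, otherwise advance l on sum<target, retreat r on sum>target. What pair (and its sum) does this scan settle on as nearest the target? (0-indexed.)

pair (26, 34) with sum 60 (|Δ|=1)

[0,13] -10+39=29 d=32 * → l++
[1,13] 0+39=39 d=22 * → l++
[2,13] 2+39=41 d=20 * → l++
[3,13] 8+39=47 d=14 * → l++
[4,13] 11+39=50 d=11 * → l++
[5,13] 12+39=51 d=10 * → l++
[6,13] 17+39=56 d=5 * → l++
[7,13] 18+39=57 d=4 * → l++
[8,13] 20+39=59 d=2 * → l++
[9,13] 26+39=65 d=4 → r--
[9,12] 26+38=64 d=3 → r--
[9,11] 26+34=60 d=1 * → l++
[10,11] 30+34=64 d=3 → r--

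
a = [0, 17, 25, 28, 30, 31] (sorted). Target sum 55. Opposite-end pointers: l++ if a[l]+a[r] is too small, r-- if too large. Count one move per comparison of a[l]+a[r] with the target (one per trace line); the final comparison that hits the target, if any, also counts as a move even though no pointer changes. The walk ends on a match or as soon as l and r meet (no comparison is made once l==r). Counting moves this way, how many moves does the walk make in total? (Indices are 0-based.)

[0,5] 0+31=31 <55 → l++
[1,5] 17+31=48 <55 → l++
[2,5] 25+31=56 >55 → r--
[2,4] 25+30=55 → found

4 moves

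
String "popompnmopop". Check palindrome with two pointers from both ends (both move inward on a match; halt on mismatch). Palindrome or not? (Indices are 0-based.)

l=0 r=11: 'p'=='p', l++,r--
l=1 r=10: 'o'=='o', l++,r--
l=2 r=9: 'p'=='p', l++,r--
l=3 r=8: 'o'=='o', l++,r--
l=4 r=7: 'm'=='m', l++,r--
l=5 r=6: 'p'!='n', stop

not a palindrome (mismatch at 5,6)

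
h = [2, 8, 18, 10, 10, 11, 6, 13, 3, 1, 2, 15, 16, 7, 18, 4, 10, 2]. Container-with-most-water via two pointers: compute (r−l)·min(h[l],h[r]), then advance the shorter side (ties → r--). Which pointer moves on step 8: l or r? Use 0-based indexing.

r

[0,17] min(2,2)*17=34 best=34 * → r--
[0,16] min(2,10)*16=32 best=34 → l++
[1,16] min(8,10)*15=120 best=120 * → l++
[2,16] min(18,10)*14=140 best=140 * → r--
[2,15] min(18,4)*13=52 best=140 → r--
[2,14] min(18,18)*12=216 best=216 * → r--
[2,13] min(18,7)*11=77 best=216 → r--
[2,12] min(18,16)*10=160 best=216 → r--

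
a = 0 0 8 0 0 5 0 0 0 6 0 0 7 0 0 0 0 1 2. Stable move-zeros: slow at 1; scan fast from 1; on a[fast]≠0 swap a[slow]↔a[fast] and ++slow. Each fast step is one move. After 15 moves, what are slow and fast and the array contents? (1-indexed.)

slow=5, fast=16, a=[8, 5, 6, 7, 0, 0, 0, 0, 0, 0, 0, 0, 0, 0, 0, 0, 0, 1, 2]

slow=1 fast=1: a[fast]=0, fast++
slow=1 fast=2: a[fast]=0, fast++
slow=1 fast=3: a[fast]=8≠0 swap→a[1]=8, slow++,fast++
slow=2 fast=4: a[fast]=0, fast++
slow=2 fast=5: a[fast]=0, fast++
slow=2 fast=6: a[fast]=5≠0 swap→a[2]=5, slow++,fast++
slow=3 fast=7: a[fast]=0, fast++
slow=3 fast=8: a[fast]=0, fast++
slow=3 fast=9: a[fast]=0, fast++
slow=3 fast=10: a[fast]=6≠0 swap→a[3]=6, slow++,fast++
slow=4 fast=11: a[fast]=0, fast++
slow=4 fast=12: a[fast]=0, fast++
slow=4 fast=13: a[fast]=7≠0 swap→a[4]=7, slow++,fast++
slow=5 fast=14: a[fast]=0, fast++
slow=5 fast=15: a[fast]=0, fast++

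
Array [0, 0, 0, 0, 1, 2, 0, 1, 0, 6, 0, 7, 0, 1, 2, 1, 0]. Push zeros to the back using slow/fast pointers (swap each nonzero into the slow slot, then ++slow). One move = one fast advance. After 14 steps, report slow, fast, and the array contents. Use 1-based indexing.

slow=1 fast=1: a[fast]=0, fast++
slow=1 fast=2: a[fast]=0, fast++
slow=1 fast=3: a[fast]=0, fast++
slow=1 fast=4: a[fast]=0, fast++
slow=1 fast=5: a[fast]=1≠0 swap→a[1]=1, slow++,fast++
slow=2 fast=6: a[fast]=2≠0 swap→a[2]=2, slow++,fast++
slow=3 fast=7: a[fast]=0, fast++
slow=3 fast=8: a[fast]=1≠0 swap→a[3]=1, slow++,fast++
slow=4 fast=9: a[fast]=0, fast++
slow=4 fast=10: a[fast]=6≠0 swap→a[4]=6, slow++,fast++
slow=5 fast=11: a[fast]=0, fast++
slow=5 fast=12: a[fast]=7≠0 swap→a[5]=7, slow++,fast++
slow=6 fast=13: a[fast]=0, fast++
slow=6 fast=14: a[fast]=1≠0 swap→a[6]=1, slow++,fast++

slow=7, fast=15, a=[1, 2, 1, 6, 7, 1, 0, 0, 0, 0, 0, 0, 0, 0, 2, 1, 0]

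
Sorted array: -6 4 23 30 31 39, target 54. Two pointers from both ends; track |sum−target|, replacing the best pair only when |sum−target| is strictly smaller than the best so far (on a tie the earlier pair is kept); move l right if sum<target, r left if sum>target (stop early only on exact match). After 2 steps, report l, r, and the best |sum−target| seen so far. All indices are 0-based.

l=0 r=5: -6+39=33 d=21 *, l++
l=1 r=5: 4+39=43 d=11 *, l++

l=2, r=5, best |Δ|=11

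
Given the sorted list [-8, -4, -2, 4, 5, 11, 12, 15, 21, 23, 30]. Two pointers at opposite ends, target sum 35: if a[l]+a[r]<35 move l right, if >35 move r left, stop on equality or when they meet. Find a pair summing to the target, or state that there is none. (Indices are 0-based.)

[0,10] -8+30=22 <35 → l++
[1,10] -4+30=26 <35 → l++
[2,10] -2+30=28 <35 → l++
[3,10] 4+30=34 <35 → l++
[4,10] 5+30=35 → found

(5, 30)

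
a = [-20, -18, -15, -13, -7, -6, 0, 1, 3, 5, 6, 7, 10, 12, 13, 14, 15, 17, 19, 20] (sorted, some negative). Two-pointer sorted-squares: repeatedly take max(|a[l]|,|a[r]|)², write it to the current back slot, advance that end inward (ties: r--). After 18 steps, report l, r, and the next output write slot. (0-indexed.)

l=0 r=19: |-20|<=|20| out[19]=400, r--
l=0 r=18: |-20|>|19| out[18]=400, l++
l=1 r=18: |-18|<=|19| out[17]=361, r--
l=1 r=17: |-18|>|17| out[16]=324, l++
l=2 r=17: |-15|<=|17| out[15]=289, r--
l=2 r=16: |-15|<=|15| out[14]=225, r--
l=2 r=15: |-15|>|14| out[13]=225, l++
l=3 r=15: |-13|<=|14| out[12]=196, r--
l=3 r=14: |-13|<=|13| out[11]=169, r--
l=3 r=13: |-13|>|12| out[10]=169, l++
l=4 r=13: |-7|<=|12| out[9]=144, r--
l=4 r=12: |-7|<=|10| out[8]=100, r--
l=4 r=11: |-7|<=|7| out[7]=49, r--
l=4 r=10: |-7|>|6| out[6]=49, l++
l=5 r=10: |-6|<=|6| out[5]=36, r--
l=5 r=9: |-6|>|5| out[4]=36, l++
l=6 r=9: |0|<=|5| out[3]=25, r--
l=6 r=8: |0|<=|3| out[2]=9, r--

l=6, r=7, next write slot=1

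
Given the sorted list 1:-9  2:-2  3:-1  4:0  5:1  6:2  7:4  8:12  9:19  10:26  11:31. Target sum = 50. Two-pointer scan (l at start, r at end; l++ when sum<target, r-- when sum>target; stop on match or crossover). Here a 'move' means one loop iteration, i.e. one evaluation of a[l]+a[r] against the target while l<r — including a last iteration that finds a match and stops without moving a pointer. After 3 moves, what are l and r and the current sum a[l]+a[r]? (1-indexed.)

l=4, r=11, sum=31

[1,11] -9+31=22 <50 → l++
[2,11] -2+31=29 <50 → l++
[3,11] -1+31=30 <50 → l++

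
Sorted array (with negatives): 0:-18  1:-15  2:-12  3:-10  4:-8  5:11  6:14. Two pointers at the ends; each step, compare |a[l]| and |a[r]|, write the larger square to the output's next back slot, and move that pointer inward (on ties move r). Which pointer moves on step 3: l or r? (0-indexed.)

r

[0,6] |-18|>|14| out[6]=324 → l++
[1,6] |-15|>|14| out[5]=225 → l++
[2,6] |-12|<=|14| out[4]=196 → r--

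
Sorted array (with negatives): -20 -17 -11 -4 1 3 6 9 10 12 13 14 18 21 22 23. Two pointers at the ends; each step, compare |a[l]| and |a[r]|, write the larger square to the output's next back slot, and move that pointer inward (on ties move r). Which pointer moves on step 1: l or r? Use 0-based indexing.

[0,15] |-20|<=|23| out[15]=529 → r--

r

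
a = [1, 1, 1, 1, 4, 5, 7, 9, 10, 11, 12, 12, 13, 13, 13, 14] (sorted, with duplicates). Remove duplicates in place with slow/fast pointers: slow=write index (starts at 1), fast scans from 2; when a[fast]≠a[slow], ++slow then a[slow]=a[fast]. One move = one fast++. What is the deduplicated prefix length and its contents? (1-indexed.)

length 10; prefix = [1, 4, 5, 7, 9, 10, 11, 12, 13, 14]

slow=1 fast=2: a[fast]=1=a[slow] dup, fast++
slow=1 fast=3: a[fast]=1=a[slow] dup, fast++
slow=1 fast=4: a[fast]=1=a[slow] dup, fast++
slow=1 fast=5: a[fast]=4≠a[slow]=1 write a[2]=4, slow++,fast++
slow=2 fast=6: a[fast]=5≠a[slow]=4 write a[3]=5, slow++,fast++
slow=3 fast=7: a[fast]=7≠a[slow]=5 write a[4]=7, slow++,fast++
slow=4 fast=8: a[fast]=9≠a[slow]=7 write a[5]=9, slow++,fast++
slow=5 fast=9: a[fast]=10≠a[slow]=9 write a[6]=10, slow++,fast++
slow=6 fast=10: a[fast]=11≠a[slow]=10 write a[7]=11, slow++,fast++
slow=7 fast=11: a[fast]=12≠a[slow]=11 write a[8]=12, slow++,fast++
slow=8 fast=12: a[fast]=12=a[slow] dup, fast++
slow=8 fast=13: a[fast]=13≠a[slow]=12 write a[9]=13, slow++,fast++
slow=9 fast=14: a[fast]=13=a[slow] dup, fast++
slow=9 fast=15: a[fast]=13=a[slow] dup, fast++
slow=9 fast=16: a[fast]=14≠a[slow]=13 write a[10]=14, slow++,fast++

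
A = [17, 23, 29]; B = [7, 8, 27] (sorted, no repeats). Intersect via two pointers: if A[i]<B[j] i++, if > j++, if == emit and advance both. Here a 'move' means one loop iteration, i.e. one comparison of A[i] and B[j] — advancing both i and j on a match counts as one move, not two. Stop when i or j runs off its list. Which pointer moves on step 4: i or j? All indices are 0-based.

i=0 j=0: 17>7, j++
i=0 j=1: 17>8, j++
i=0 j=2: 17<27, i++
i=1 j=2: 23<27, i++

i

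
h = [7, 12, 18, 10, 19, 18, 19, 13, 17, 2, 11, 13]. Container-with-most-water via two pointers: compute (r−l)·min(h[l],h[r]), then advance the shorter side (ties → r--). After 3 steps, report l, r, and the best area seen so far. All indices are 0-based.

[0,11] min(7,13)*11=77 best=77 * → l++
[1,11] min(12,13)*10=120 best=120 * → l++
[2,11] min(18,13)*9=117 best=120 → r--

l=2, r=10, best area=120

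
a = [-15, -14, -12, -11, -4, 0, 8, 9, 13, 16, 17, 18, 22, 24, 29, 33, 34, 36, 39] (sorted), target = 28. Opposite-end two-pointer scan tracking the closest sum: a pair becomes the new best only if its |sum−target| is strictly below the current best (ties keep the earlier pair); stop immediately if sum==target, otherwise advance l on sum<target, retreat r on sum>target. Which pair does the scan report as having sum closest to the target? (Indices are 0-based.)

pair (-11, 39) with sum 28 (|Δ|=0)

[0,18] -15+39=24 d=4 * → l++
[1,18] -14+39=25 d=3 * → l++
[2,18] -12+39=27 d=1 * → l++
[3,18] -11+39=28 d=0 * → stop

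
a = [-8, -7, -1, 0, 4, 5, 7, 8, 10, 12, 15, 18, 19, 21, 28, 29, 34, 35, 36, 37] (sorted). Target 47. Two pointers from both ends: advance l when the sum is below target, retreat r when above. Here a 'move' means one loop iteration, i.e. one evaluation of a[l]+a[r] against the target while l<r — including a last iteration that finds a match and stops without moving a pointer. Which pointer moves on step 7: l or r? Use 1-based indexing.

l=1 r=20: -8+37=29 <47, l++
l=2 r=20: -7+37=30 <47, l++
l=3 r=20: -1+37=36 <47, l++
l=4 r=20: 0+37=37 <47, l++
l=5 r=20: 4+37=41 <47, l++
l=6 r=20: 5+37=42 <47, l++
l=7 r=20: 7+37=44 <47, l++

l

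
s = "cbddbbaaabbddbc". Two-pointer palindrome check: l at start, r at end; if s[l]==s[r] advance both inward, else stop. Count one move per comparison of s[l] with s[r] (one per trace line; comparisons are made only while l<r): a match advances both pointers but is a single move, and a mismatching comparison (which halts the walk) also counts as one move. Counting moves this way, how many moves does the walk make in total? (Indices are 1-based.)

[1,15] 'c'=='c' → l++,r--
[2,14] 'b'=='b' → l++,r--
[3,13] 'd'=='d' → l++,r--
[4,12] 'd'=='d' → l++,r--
[5,11] 'b'=='b' → l++,r--
[6,10] 'b'=='b' → l++,r--
[7,9] 'a'=='a' → l++,r--

7 moves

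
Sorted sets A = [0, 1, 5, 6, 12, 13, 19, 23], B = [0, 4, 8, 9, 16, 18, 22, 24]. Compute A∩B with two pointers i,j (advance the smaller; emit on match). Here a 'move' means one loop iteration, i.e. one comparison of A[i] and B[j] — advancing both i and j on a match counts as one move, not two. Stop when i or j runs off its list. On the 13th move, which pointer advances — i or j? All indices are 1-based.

j

[i=1,j=1] 0==0 emit → i++,j++
[i=2,j=2] 1<4 → i++
[i=3,j=2] 5>4 → j++
[i=3,j=3] 5<8 → i++
[i=4,j=3] 6<8 → i++
[i=5,j=3] 12>8 → j++
[i=5,j=4] 12>9 → j++
[i=5,j=5] 12<16 → i++
[i=6,j=5] 13<16 → i++
[i=7,j=5] 19>16 → j++
[i=7,j=6] 19>18 → j++
[i=7,j=7] 19<22 → i++
[i=8,j=7] 23>22 → j++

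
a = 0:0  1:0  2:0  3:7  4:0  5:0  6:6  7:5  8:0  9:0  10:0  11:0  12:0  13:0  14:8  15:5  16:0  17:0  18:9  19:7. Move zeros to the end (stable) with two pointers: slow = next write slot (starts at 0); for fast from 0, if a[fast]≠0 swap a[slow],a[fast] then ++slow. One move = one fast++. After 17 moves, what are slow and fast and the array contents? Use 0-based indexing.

slow=0 fast=0: a[fast]=0, fast++
slow=0 fast=1: a[fast]=0, fast++
slow=0 fast=2: a[fast]=0, fast++
slow=0 fast=3: a[fast]=7≠0 swap→a[0]=7, slow++,fast++
slow=1 fast=4: a[fast]=0, fast++
slow=1 fast=5: a[fast]=0, fast++
slow=1 fast=6: a[fast]=6≠0 swap→a[1]=6, slow++,fast++
slow=2 fast=7: a[fast]=5≠0 swap→a[2]=5, slow++,fast++
slow=3 fast=8: a[fast]=0, fast++
slow=3 fast=9: a[fast]=0, fast++
slow=3 fast=10: a[fast]=0, fast++
slow=3 fast=11: a[fast]=0, fast++
slow=3 fast=12: a[fast]=0, fast++
slow=3 fast=13: a[fast]=0, fast++
slow=3 fast=14: a[fast]=8≠0 swap→a[3]=8, slow++,fast++
slow=4 fast=15: a[fast]=5≠0 swap→a[4]=5, slow++,fast++
slow=5 fast=16: a[fast]=0, fast++

slow=5, fast=17, a=[7, 6, 5, 8, 5, 0, 0, 0, 0, 0, 0, 0, 0, 0, 0, 0, 0, 0, 9, 7]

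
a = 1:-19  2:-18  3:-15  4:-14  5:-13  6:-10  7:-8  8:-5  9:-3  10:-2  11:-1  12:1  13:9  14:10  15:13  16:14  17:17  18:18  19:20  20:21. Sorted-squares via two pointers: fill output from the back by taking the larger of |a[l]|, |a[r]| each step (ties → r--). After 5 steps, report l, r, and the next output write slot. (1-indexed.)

l=3, r=17, next write slot=15

l=1 r=20: |-19|<=|21| out[20]=441, r--
l=1 r=19: |-19|<=|20| out[19]=400, r--
l=1 r=18: |-19|>|18| out[18]=361, l++
l=2 r=18: |-18|<=|18| out[17]=324, r--
l=2 r=17: |-18|>|17| out[16]=324, l++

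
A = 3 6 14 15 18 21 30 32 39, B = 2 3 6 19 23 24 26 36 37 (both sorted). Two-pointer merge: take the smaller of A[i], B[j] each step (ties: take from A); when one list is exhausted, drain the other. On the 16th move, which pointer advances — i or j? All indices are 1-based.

[i=1,j=1] A[i]=3>B[j]=2 take 2 → j++
[i=1,j=2] A[i]=3<=B[j]=3 take 3 → i++
[i=2,j=2] A[i]=6>B[j]=3 take 3 → j++
[i=2,j=3] A[i]=6<=B[j]=6 take 6 → i++
[i=3,j=3] A[i]=14>B[j]=6 take 6 → j++
[i=3,j=4] A[i]=14<=B[j]=19 take 14 → i++
[i=4,j=4] A[i]=15<=B[j]=19 take 15 → i++
[i=5,j=4] A[i]=18<=B[j]=19 take 18 → i++
[i=6,j=4] A[i]=21>B[j]=19 take 19 → j++
[i=6,j=5] A[i]=21<=B[j]=23 take 21 → i++
[i=7,j=5] A[i]=30>B[j]=23 take 23 → j++
[i=7,j=6] A[i]=30>B[j]=24 take 24 → j++
[i=7,j=7] A[i]=30>B[j]=26 take 26 → j++
[i=7,j=8] A[i]=30<=B[j]=36 take 30 → i++
[i=8,j=8] A[i]=32<=B[j]=36 take 32 → i++
[i=9,j=8] A[i]=39>B[j]=36 take 36 → j++

j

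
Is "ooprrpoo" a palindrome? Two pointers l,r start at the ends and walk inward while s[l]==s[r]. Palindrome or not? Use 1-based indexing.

l=1 r=8: 'o'=='o', l++,r--
l=2 r=7: 'o'=='o', l++,r--
l=3 r=6: 'p'=='p', l++,r--
l=4 r=5: 'r'=='r', l++,r--

palindrome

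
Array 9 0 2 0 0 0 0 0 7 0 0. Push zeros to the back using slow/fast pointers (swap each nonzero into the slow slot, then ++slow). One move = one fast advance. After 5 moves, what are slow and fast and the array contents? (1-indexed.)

slow=1 fast=1: a[fast]=9≠0 swap→a[1]=9, slow++,fast++
slow=2 fast=2: a[fast]=0, fast++
slow=2 fast=3: a[fast]=2≠0 swap→a[2]=2, slow++,fast++
slow=3 fast=4: a[fast]=0, fast++
slow=3 fast=5: a[fast]=0, fast++

slow=3, fast=6, a=[9, 2, 0, 0, 0, 0, 0, 0, 7, 0, 0]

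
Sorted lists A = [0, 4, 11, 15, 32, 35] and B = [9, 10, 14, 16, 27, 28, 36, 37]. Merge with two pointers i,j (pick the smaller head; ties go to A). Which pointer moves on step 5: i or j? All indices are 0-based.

[i=0,j=0] A[i]=0<=B[j]=9 take 0 → i++
[i=1,j=0] A[i]=4<=B[j]=9 take 4 → i++
[i=2,j=0] A[i]=11>B[j]=9 take 9 → j++
[i=2,j=1] A[i]=11>B[j]=10 take 10 → j++
[i=2,j=2] A[i]=11<=B[j]=14 take 11 → i++

i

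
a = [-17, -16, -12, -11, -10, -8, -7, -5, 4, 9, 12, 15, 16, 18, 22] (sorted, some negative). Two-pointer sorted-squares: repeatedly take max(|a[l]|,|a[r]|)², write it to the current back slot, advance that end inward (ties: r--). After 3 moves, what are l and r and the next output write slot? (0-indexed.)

l=0 r=14: |-17|<=|22| out[14]=484, r--
l=0 r=13: |-17|<=|18| out[13]=324, r--
l=0 r=12: |-17|>|16| out[12]=289, l++

l=1, r=12, next write slot=11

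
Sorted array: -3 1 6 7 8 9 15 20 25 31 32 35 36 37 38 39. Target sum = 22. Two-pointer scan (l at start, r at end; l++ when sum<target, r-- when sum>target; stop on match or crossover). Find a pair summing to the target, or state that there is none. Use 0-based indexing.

(-3, 25)

[0,15] -3+39=36 >22 → r--
[0,14] -3+38=35 >22 → r--
[0,13] -3+37=34 >22 → r--
[0,12] -3+36=33 >22 → r--
[0,11] -3+35=32 >22 → r--
[0,10] -3+32=29 >22 → r--
[0,9] -3+31=28 >22 → r--
[0,8] -3+25=22 → found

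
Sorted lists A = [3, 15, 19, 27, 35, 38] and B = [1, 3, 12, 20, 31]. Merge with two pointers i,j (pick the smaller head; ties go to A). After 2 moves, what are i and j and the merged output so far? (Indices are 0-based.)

i=1, j=1, merged so far=[1, 3]

i=0 j=0: A[i]=3>B[j]=1 take 1, j++
i=0 j=1: A[i]=3<=B[j]=3 take 3, i++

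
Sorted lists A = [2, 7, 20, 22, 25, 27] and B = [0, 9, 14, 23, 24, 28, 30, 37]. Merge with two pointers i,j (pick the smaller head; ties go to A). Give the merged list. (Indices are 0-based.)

[0, 2, 7, 9, 14, 20, 22, 23, 24, 25, 27, 28, 30, 37]

[i=0,j=0] A[i]=2>B[j]=0 take 0 → j++
[i=0,j=1] A[i]=2<=B[j]=9 take 2 → i++
[i=1,j=1] A[i]=7<=B[j]=9 take 7 → i++
[i=2,j=1] A[i]=20>B[j]=9 take 9 → j++
[i=2,j=2] A[i]=20>B[j]=14 take 14 → j++
[i=2,j=3] A[i]=20<=B[j]=23 take 20 → i++
[i=3,j=3] A[i]=22<=B[j]=23 take 22 → i++
[i=4,j=3] A[i]=25>B[j]=23 take 23 → j++
[i=4,j=4] A[i]=25>B[j]=24 take 24 → j++
[i=4,j=5] A[i]=25<=B[j]=28 take 25 → i++
[i=5,j=5] A[i]=27<=B[j]=28 take 27 → i++
[i=6,j=5] A done, take B[j]=28 → j++
[i=6,j=6] A done, take B[j]=30 → j++
[i=6,j=7] A done, take B[j]=37 → j++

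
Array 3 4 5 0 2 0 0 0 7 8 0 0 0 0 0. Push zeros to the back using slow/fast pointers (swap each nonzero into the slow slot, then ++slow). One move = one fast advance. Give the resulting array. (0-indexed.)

[3, 4, 5, 2, 7, 8, 0, 0, 0, 0, 0, 0, 0, 0, 0]

(s=0,f=0) a[fast]=3≠0 swap→a[0]=3 → slow++,fast++
(s=1,f=1) a[fast]=4≠0 swap→a[1]=4 → slow++,fast++
(s=2,f=2) a[fast]=5≠0 swap→a[2]=5 → slow++,fast++
(s=3,f=3) a[fast]=0 → fast++
(s=3,f=4) a[fast]=2≠0 swap→a[3]=2 → slow++,fast++
(s=4,f=5) a[fast]=0 → fast++
(s=4,f=6) a[fast]=0 → fast++
(s=4,f=7) a[fast]=0 → fast++
(s=4,f=8) a[fast]=7≠0 swap→a[4]=7 → slow++,fast++
(s=5,f=9) a[fast]=8≠0 swap→a[5]=8 → slow++,fast++
(s=6,f=10) a[fast]=0 → fast++
(s=6,f=11) a[fast]=0 → fast++
(s=6,f=12) a[fast]=0 → fast++
(s=6,f=13) a[fast]=0 → fast++
(s=6,f=14) a[fast]=0 → fast++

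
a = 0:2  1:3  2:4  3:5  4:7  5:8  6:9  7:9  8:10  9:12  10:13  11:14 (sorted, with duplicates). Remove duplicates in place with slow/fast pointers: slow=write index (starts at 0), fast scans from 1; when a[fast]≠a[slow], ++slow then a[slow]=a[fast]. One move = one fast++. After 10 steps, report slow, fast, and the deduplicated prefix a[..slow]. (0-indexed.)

(s=0,f=1) a[fast]=3≠a[slow]=2 write a[1]=3 → slow++,fast++
(s=1,f=2) a[fast]=4≠a[slow]=3 write a[2]=4 → slow++,fast++
(s=2,f=3) a[fast]=5≠a[slow]=4 write a[3]=5 → slow++,fast++
(s=3,f=4) a[fast]=7≠a[slow]=5 write a[4]=7 → slow++,fast++
(s=4,f=5) a[fast]=8≠a[slow]=7 write a[5]=8 → slow++,fast++
(s=5,f=6) a[fast]=9≠a[slow]=8 write a[6]=9 → slow++,fast++
(s=6,f=7) a[fast]=9=a[slow] dup → fast++
(s=6,f=8) a[fast]=10≠a[slow]=9 write a[7]=10 → slow++,fast++
(s=7,f=9) a[fast]=12≠a[slow]=10 write a[8]=12 → slow++,fast++
(s=8,f=10) a[fast]=13≠a[slow]=12 write a[9]=13 → slow++,fast++

slow=9, fast=11, prefix=[2, 3, 4, 5, 7, 8, 9, 10, 12, 13]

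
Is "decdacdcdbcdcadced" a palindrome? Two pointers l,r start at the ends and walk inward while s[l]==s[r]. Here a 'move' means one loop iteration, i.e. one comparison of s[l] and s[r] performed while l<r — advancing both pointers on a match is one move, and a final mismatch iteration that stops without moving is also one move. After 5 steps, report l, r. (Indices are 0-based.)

l=0 r=17: 'd'=='d', l++,r--
l=1 r=16: 'e'=='e', l++,r--
l=2 r=15: 'c'=='c', l++,r--
l=3 r=14: 'd'=='d', l++,r--
l=4 r=13: 'a'=='a', l++,r--

l=5, r=12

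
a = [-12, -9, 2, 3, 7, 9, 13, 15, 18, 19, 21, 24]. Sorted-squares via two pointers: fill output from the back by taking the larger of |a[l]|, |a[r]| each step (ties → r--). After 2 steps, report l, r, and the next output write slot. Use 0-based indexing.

l=0, r=9, next write slot=9

[0,11] |-12|<=|24| out[11]=576 → r--
[0,10] |-12|<=|21| out[10]=441 → r--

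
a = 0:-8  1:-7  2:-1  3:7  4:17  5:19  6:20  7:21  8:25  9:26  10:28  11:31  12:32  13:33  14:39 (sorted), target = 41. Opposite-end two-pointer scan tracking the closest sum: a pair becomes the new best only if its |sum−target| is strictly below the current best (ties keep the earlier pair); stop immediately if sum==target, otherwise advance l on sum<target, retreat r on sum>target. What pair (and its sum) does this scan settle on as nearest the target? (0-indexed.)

pair (20, 21) with sum 41 (|Δ|=0)

l=0 r=14: -8+39=31 d=10 *, l++
l=1 r=14: -7+39=32 d=9 *, l++
l=2 r=14: -1+39=38 d=3 *, l++
l=3 r=14: 7+39=46 d=5, r--
l=3 r=13: 7+33=40 d=1 *, l++
l=4 r=13: 17+33=50 d=9, r--
l=4 r=12: 17+32=49 d=8, r--
l=4 r=11: 17+31=48 d=7, r--
l=4 r=10: 17+28=45 d=4, r--
l=4 r=9: 17+26=43 d=2, r--
l=4 r=8: 17+25=42 d=1, r--
l=4 r=7: 17+21=38 d=3, l++
l=5 r=7: 19+21=40 d=1, l++
l=6 r=7: 20+21=41 d=0 *, stop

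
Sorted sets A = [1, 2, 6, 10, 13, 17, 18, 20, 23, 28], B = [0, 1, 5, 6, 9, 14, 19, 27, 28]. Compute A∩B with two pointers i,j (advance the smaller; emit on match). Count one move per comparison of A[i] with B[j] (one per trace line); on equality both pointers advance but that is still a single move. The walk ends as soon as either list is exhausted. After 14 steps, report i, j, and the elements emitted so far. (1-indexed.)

i=1 j=1: 1>0, j++
i=1 j=2: 1==1 emit, i++,j++
i=2 j=3: 2<5, i++
i=3 j=3: 6>5, j++
i=3 j=4: 6==6 emit, i++,j++
i=4 j=5: 10>9, j++
i=4 j=6: 10<14, i++
i=5 j=6: 13<14, i++
i=6 j=6: 17>14, j++
i=6 j=7: 17<19, i++
i=7 j=7: 18<19, i++
i=8 j=7: 20>19, j++
i=8 j=8: 20<27, i++
i=9 j=8: 23<27, i++

i=10, j=8, emitted=[1, 6]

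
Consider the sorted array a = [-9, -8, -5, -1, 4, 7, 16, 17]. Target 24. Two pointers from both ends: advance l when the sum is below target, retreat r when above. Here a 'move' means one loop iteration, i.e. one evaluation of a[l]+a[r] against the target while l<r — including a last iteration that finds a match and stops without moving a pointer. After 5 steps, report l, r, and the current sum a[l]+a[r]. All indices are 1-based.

l=1 r=8: -9+17=8 <24, l++
l=2 r=8: -8+17=9 <24, l++
l=3 r=8: -5+17=12 <24, l++
l=4 r=8: -1+17=16 <24, l++
l=5 r=8: 4+17=21 <24, l++

l=6, r=8, sum=24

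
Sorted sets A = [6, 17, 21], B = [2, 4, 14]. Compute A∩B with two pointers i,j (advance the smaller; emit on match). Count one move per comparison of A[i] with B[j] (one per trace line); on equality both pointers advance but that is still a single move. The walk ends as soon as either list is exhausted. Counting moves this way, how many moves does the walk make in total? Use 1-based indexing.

4 moves

i=1 j=1: 6>2, j++
i=1 j=2: 6>4, j++
i=1 j=3: 6<14, i++
i=2 j=3: 17>14, j++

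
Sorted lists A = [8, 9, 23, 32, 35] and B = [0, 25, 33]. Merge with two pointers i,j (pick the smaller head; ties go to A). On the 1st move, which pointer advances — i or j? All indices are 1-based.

j

i=1 j=1: A[i]=8>B[j]=0 take 0, j++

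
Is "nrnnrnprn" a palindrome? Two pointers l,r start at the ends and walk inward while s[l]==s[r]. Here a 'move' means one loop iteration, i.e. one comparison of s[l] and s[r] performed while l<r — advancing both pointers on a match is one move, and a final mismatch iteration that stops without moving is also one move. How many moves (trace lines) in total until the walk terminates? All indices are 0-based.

l=0 r=8: 'n'=='n', l++,r--
l=1 r=7: 'r'=='r', l++,r--
l=2 r=6: 'n'!='p', stop

3 moves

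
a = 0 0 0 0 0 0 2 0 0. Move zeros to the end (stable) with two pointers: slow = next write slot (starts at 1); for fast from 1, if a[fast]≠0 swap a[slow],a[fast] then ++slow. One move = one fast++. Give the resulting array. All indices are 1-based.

[2, 0, 0, 0, 0, 0, 0, 0, 0]

(s=1,f=1) a[fast]=0 → fast++
(s=1,f=2) a[fast]=0 → fast++
(s=1,f=3) a[fast]=0 → fast++
(s=1,f=4) a[fast]=0 → fast++
(s=1,f=5) a[fast]=0 → fast++
(s=1,f=6) a[fast]=0 → fast++
(s=1,f=7) a[fast]=2≠0 swap→a[1]=2 → slow++,fast++
(s=2,f=8) a[fast]=0 → fast++
(s=2,f=9) a[fast]=0 → fast++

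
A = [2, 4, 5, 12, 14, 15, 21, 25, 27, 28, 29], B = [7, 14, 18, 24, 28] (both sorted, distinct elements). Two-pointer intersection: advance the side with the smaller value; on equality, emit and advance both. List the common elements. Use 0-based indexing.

intersection = [14, 28]

[i=0,j=0] 2<7 → i++
[i=1,j=0] 4<7 → i++
[i=2,j=0] 5<7 → i++
[i=3,j=0] 12>7 → j++
[i=3,j=1] 12<14 → i++
[i=4,j=1] 14==14 emit → i++,j++
[i=5,j=2] 15<18 → i++
[i=6,j=2] 21>18 → j++
[i=6,j=3] 21<24 → i++
[i=7,j=3] 25>24 → j++
[i=7,j=4] 25<28 → i++
[i=8,j=4] 27<28 → i++
[i=9,j=4] 28==28 emit → i++,j++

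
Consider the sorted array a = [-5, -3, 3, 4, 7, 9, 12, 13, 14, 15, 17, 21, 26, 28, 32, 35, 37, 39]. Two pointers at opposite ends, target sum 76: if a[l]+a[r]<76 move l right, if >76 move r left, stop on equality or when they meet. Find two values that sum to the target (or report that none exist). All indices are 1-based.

l=1 r=18: -5+39=34 <76, l++
l=2 r=18: -3+39=36 <76, l++
l=3 r=18: 3+39=42 <76, l++
l=4 r=18: 4+39=43 <76, l++
l=5 r=18: 7+39=46 <76, l++
l=6 r=18: 9+39=48 <76, l++
l=7 r=18: 12+39=51 <76, l++
l=8 r=18: 13+39=52 <76, l++
l=9 r=18: 14+39=53 <76, l++
l=10 r=18: 15+39=54 <76, l++
l=11 r=18: 17+39=56 <76, l++
l=12 r=18: 21+39=60 <76, l++
l=13 r=18: 26+39=65 <76, l++
l=14 r=18: 28+39=67 <76, l++
l=15 r=18: 32+39=71 <76, l++
l=16 r=18: 35+39=74 <76, l++
l=17 r=18: 37+39=76, found

(37, 39)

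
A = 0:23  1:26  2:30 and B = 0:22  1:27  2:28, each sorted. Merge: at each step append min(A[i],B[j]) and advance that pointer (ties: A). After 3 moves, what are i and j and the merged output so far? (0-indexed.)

i=0 j=0: A[i]=23>B[j]=22 take 22, j++
i=0 j=1: A[i]=23<=B[j]=27 take 23, i++
i=1 j=1: A[i]=26<=B[j]=27 take 26, i++

i=2, j=1, merged so far=[22, 23, 26]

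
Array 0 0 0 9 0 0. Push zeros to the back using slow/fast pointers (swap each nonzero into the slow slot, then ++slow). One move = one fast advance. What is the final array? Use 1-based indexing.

slow=1 fast=1: a[fast]=0, fast++
slow=1 fast=2: a[fast]=0, fast++
slow=1 fast=3: a[fast]=0, fast++
slow=1 fast=4: a[fast]=9≠0 swap→a[1]=9, slow++,fast++
slow=2 fast=5: a[fast]=0, fast++
slow=2 fast=6: a[fast]=0, fast++

[9, 0, 0, 0, 0, 0]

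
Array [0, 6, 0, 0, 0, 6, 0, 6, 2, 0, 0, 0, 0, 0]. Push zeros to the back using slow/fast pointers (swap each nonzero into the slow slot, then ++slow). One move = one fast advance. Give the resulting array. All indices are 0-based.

[6, 6, 6, 2, 0, 0, 0, 0, 0, 0, 0, 0, 0, 0]

(s=0,f=0) a[fast]=0 → fast++
(s=0,f=1) a[fast]=6≠0 swap→a[0]=6 → slow++,fast++
(s=1,f=2) a[fast]=0 → fast++
(s=1,f=3) a[fast]=0 → fast++
(s=1,f=4) a[fast]=0 → fast++
(s=1,f=5) a[fast]=6≠0 swap→a[1]=6 → slow++,fast++
(s=2,f=6) a[fast]=0 → fast++
(s=2,f=7) a[fast]=6≠0 swap→a[2]=6 → slow++,fast++
(s=3,f=8) a[fast]=2≠0 swap→a[3]=2 → slow++,fast++
(s=4,f=9) a[fast]=0 → fast++
(s=4,f=10) a[fast]=0 → fast++
(s=4,f=11) a[fast]=0 → fast++
(s=4,f=12) a[fast]=0 → fast++
(s=4,f=13) a[fast]=0 → fast++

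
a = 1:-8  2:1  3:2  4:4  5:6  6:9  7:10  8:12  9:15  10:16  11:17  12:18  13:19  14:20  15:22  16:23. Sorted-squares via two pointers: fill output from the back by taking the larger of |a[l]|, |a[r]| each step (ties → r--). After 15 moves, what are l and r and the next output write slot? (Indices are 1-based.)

l=2, r=2, next write slot=1

[1,16] |-8|<=|23| out[16]=529 → r--
[1,15] |-8|<=|22| out[15]=484 → r--
[1,14] |-8|<=|20| out[14]=400 → r--
[1,13] |-8|<=|19| out[13]=361 → r--
[1,12] |-8|<=|18| out[12]=324 → r--
[1,11] |-8|<=|17| out[11]=289 → r--
[1,10] |-8|<=|16| out[10]=256 → r--
[1,9] |-8|<=|15| out[9]=225 → r--
[1,8] |-8|<=|12| out[8]=144 → r--
[1,7] |-8|<=|10| out[7]=100 → r--
[1,6] |-8|<=|9| out[6]=81 → r--
[1,5] |-8|>|6| out[5]=64 → l++
[2,5] |1|<=|6| out[4]=36 → r--
[2,4] |1|<=|4| out[3]=16 → r--
[2,3] |1|<=|2| out[2]=4 → r--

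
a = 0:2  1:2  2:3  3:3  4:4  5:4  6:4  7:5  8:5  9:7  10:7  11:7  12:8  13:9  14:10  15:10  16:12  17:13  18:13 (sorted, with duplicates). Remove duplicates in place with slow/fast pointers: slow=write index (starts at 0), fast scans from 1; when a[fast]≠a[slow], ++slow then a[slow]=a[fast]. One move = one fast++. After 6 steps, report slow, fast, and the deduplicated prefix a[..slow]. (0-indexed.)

slow=2, fast=7, prefix=[2, 3, 4]

slow=0 fast=1: a[fast]=2=a[slow] dup, fast++
slow=0 fast=2: a[fast]=3≠a[slow]=2 write a[1]=3, slow++,fast++
slow=1 fast=3: a[fast]=3=a[slow] dup, fast++
slow=1 fast=4: a[fast]=4≠a[slow]=3 write a[2]=4, slow++,fast++
slow=2 fast=5: a[fast]=4=a[slow] dup, fast++
slow=2 fast=6: a[fast]=4=a[slow] dup, fast++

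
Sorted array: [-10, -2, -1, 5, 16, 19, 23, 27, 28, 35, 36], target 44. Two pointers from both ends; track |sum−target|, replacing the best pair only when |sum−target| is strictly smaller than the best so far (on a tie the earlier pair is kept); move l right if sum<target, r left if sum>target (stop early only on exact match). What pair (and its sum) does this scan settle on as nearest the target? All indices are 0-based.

pair (16, 28) with sum 44 (|Δ|=0)

l=0 r=10: -10+36=26 d=18 *, l++
l=1 r=10: -2+36=34 d=10 *, l++
l=2 r=10: -1+36=35 d=9 *, l++
l=3 r=10: 5+36=41 d=3 *, l++
l=4 r=10: 16+36=52 d=8, r--
l=4 r=9: 16+35=51 d=7, r--
l=4 r=8: 16+28=44 d=0 *, stop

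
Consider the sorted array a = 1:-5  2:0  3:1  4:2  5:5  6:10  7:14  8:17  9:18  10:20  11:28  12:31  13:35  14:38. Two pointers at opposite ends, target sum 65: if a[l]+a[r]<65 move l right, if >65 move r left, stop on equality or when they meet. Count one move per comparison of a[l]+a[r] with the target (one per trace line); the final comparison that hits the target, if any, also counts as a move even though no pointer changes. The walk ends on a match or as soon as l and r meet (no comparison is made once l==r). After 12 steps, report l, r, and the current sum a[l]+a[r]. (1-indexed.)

[1,14] -5+38=33 <65 → l++
[2,14] 0+38=38 <65 → l++
[3,14] 1+38=39 <65 → l++
[4,14] 2+38=40 <65 → l++
[5,14] 5+38=43 <65 → l++
[6,14] 10+38=48 <65 → l++
[7,14] 14+38=52 <65 → l++
[8,14] 17+38=55 <65 → l++
[9,14] 18+38=56 <65 → l++
[10,14] 20+38=58 <65 → l++
[11,14] 28+38=66 >65 → r--
[11,13] 28+35=63 <65 → l++

l=12, r=13, sum=66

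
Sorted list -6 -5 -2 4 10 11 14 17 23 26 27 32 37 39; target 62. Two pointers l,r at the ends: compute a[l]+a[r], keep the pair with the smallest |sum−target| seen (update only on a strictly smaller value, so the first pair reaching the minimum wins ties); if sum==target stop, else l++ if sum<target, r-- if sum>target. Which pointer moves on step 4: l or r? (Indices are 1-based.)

l

[1,14] -6+39=33 d=29 * → l++
[2,14] -5+39=34 d=28 * → l++
[3,14] -2+39=37 d=25 * → l++
[4,14] 4+39=43 d=19 * → l++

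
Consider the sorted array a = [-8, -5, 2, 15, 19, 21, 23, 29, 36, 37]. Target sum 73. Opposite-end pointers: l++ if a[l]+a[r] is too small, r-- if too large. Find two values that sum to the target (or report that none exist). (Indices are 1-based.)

l=1 r=10: -8+37=29 <73, l++
l=2 r=10: -5+37=32 <73, l++
l=3 r=10: 2+37=39 <73, l++
l=4 r=10: 15+37=52 <73, l++
l=5 r=10: 19+37=56 <73, l++
l=6 r=10: 21+37=58 <73, l++
l=7 r=10: 23+37=60 <73, l++
l=8 r=10: 29+37=66 <73, l++
l=9 r=10: 36+37=73, found

(36, 37)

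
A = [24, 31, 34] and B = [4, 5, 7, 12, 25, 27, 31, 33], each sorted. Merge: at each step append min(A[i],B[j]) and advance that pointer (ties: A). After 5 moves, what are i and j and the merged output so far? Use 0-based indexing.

i=0 j=0: A[i]=24>B[j]=4 take 4, j++
i=0 j=1: A[i]=24>B[j]=5 take 5, j++
i=0 j=2: A[i]=24>B[j]=7 take 7, j++
i=0 j=3: A[i]=24>B[j]=12 take 12, j++
i=0 j=4: A[i]=24<=B[j]=25 take 24, i++

i=1, j=4, merged so far=[4, 5, 7, 12, 24]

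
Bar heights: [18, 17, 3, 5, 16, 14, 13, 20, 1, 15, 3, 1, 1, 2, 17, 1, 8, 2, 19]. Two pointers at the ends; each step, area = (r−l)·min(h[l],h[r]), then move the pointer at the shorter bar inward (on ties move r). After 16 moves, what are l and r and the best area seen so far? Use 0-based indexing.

l=7, r=9, best area=324

l=0 r=18: min(18,19)*18=324 best=324 *, l++
l=1 r=18: min(17,19)*17=289 best=324, l++
l=2 r=18: min(3,19)*16=48 best=324, l++
l=3 r=18: min(5,19)*15=75 best=324, l++
l=4 r=18: min(16,19)*14=224 best=324, l++
l=5 r=18: min(14,19)*13=182 best=324, l++
l=6 r=18: min(13,19)*12=156 best=324, l++
l=7 r=18: min(20,19)*11=209 best=324, r--
l=7 r=17: min(20,2)*10=20 best=324, r--
l=7 r=16: min(20,8)*9=72 best=324, r--
l=7 r=15: min(20,1)*8=8 best=324, r--
l=7 r=14: min(20,17)*7=119 best=324, r--
l=7 r=13: min(20,2)*6=12 best=324, r--
l=7 r=12: min(20,1)*5=5 best=324, r--
l=7 r=11: min(20,1)*4=4 best=324, r--
l=7 r=10: min(20,3)*3=9 best=324, r--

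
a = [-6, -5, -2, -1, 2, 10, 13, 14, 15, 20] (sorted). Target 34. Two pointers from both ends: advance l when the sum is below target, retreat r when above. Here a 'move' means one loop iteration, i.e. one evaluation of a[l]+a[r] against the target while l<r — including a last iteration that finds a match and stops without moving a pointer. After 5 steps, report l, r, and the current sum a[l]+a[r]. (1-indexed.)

l=6, r=10, sum=30

l=1 r=10: -6+20=14 <34, l++
l=2 r=10: -5+20=15 <34, l++
l=3 r=10: -2+20=18 <34, l++
l=4 r=10: -1+20=19 <34, l++
l=5 r=10: 2+20=22 <34, l++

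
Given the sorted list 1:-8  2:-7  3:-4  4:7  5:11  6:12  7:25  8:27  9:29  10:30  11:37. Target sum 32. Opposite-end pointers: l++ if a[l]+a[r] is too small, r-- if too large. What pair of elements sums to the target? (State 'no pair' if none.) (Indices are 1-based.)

[1,11] -8+37=29 <32 → l++
[2,11] -7+37=30 <32 → l++
[3,11] -4+37=33 >32 → r--
[3,10] -4+30=26 <32 → l++
[4,10] 7+30=37 >32 → r--
[4,9] 7+29=36 >32 → r--
[4,8] 7+27=34 >32 → r--
[4,7] 7+25=32 → found

(7, 25)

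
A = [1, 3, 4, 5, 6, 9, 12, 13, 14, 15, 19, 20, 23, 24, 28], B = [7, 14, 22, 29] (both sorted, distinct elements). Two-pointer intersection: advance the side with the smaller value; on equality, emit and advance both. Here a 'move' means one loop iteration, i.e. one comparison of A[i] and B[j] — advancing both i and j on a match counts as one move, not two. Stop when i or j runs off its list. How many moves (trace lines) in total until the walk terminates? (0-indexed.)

17 moves

i=0 j=0: 1<7, i++
i=1 j=0: 3<7, i++
i=2 j=0: 4<7, i++
i=3 j=0: 5<7, i++
i=4 j=0: 6<7, i++
i=5 j=0: 9>7, j++
i=5 j=1: 9<14, i++
i=6 j=1: 12<14, i++
i=7 j=1: 13<14, i++
i=8 j=1: 14==14 emit, i++,j++
i=9 j=2: 15<22, i++
i=10 j=2: 19<22, i++
i=11 j=2: 20<22, i++
i=12 j=2: 23>22, j++
i=12 j=3: 23<29, i++
i=13 j=3: 24<29, i++
i=14 j=3: 28<29, i++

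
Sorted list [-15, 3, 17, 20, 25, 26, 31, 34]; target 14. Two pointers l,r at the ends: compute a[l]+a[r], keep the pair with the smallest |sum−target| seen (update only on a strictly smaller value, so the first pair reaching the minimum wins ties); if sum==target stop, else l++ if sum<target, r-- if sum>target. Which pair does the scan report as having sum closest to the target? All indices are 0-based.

l=0 r=7: -15+34=19 d=5 *, r--
l=0 r=6: -15+31=16 d=2 *, r--
l=0 r=5: -15+26=11 d=3, l++
l=1 r=5: 3+26=29 d=15, r--
l=1 r=4: 3+25=28 d=14, r--
l=1 r=3: 3+20=23 d=9, r--
l=1 r=2: 3+17=20 d=6, r--

pair (-15, 31) with sum 16 (|Δ|=2)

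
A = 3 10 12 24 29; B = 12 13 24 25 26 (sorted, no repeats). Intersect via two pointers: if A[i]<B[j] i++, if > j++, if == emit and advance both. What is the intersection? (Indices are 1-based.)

intersection = [12, 24]

[i=1,j=1] 3<12 → i++
[i=2,j=1] 10<12 → i++
[i=3,j=1] 12==12 emit → i++,j++
[i=4,j=2] 24>13 → j++
[i=4,j=3] 24==24 emit → i++,j++
[i=5,j=4] 29>25 → j++
[i=5,j=5] 29>26 → j++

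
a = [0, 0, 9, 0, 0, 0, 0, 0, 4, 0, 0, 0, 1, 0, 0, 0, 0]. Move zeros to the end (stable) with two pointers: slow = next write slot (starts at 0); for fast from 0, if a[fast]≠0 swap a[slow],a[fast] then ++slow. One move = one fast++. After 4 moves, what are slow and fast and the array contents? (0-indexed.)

(s=0,f=0) a[fast]=0 → fast++
(s=0,f=1) a[fast]=0 → fast++
(s=0,f=2) a[fast]=9≠0 swap→a[0]=9 → slow++,fast++
(s=1,f=3) a[fast]=0 → fast++

slow=1, fast=4, a=[9, 0, 0, 0, 0, 0, 0, 0, 4, 0, 0, 0, 1, 0, 0, 0, 0]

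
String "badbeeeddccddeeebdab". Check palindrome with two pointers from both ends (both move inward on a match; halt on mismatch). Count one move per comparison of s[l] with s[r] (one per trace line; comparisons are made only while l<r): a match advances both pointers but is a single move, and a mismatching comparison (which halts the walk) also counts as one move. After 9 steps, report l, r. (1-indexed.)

l=10, r=11

[1,20] 'b'=='b' → l++,r--
[2,19] 'a'=='a' → l++,r--
[3,18] 'd'=='d' → l++,r--
[4,17] 'b'=='b' → l++,r--
[5,16] 'e'=='e' → l++,r--
[6,15] 'e'=='e' → l++,r--
[7,14] 'e'=='e' → l++,r--
[8,13] 'd'=='d' → l++,r--
[9,12] 'd'=='d' → l++,r--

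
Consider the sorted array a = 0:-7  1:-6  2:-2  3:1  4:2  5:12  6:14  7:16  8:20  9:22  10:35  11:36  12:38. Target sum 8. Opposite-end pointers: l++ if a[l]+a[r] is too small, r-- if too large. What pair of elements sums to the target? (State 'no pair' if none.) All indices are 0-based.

[0,12] -7+38=31 >8 → r--
[0,11] -7+36=29 >8 → r--
[0,10] -7+35=28 >8 → r--
[0,9] -7+22=15 >8 → r--
[0,8] -7+20=13 >8 → r--
[0,7] -7+16=9 >8 → r--
[0,6] -7+14=7 <8 → l++
[1,6] -6+14=8 → found

(-6, 14)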